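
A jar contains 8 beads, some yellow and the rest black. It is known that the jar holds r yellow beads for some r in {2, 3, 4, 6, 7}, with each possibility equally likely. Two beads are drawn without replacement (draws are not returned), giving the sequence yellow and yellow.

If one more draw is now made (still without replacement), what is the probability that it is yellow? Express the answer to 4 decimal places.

0.6522

Under each hypothesis, the probability of the observed sequence is: P(data | r = 2) = (2/8)(1/7) = 1/28; P(data | r = 3) = (3/8)(2/7) = 3/28; P(data | r = 4) = (4/8)(3/7) = 3/14; P(data | r = 6) = (6/8)(5/7) = 15/28; P(data | r = 7) = (7/8)(6/7) = 3/4.
Weighting by the prior gives 1/5 · 1/28 = 1/140, 1/5 · 3/28 = 3/140, 1/5 · 3/14 = 3/70, 1/5 · 15/28 = 3/28, 1/5 · 3/4 = 3/20; summing to 23/70.
The posterior is then P(r = 2 | data) = 1/46, P(r = 3 | data) = 3/46, P(r = 4 | data) = 3/23, P(r = 6 | data) = 15/46, P(r = 7 | data) = 21/46.
The predictive probability is P(yellow next | data) = (0)(1/46) + (1/6)(3/46) + (1/3)(3/23) + (2/3)(15/46) + (5/6)(21/46) = 15/23.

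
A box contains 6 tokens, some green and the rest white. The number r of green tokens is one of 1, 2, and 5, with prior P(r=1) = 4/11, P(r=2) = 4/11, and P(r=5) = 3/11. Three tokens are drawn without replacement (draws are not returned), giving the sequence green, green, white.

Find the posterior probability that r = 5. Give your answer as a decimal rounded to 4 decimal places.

0.6522

Under each hypothesis, the probability of the observed sequence is: P(data | r = 1) = (1/6)(0/5) = 0; P(data | r = 2) = (2/6)(1/5)(4/4) = 1/15; P(data | r = 5) = (5/6)(4/5)(1/4) = 1/6.
The prior-weighted likelihoods are 4/11 · 0 = 0, 4/11 · 1/15 = 4/165, 3/11 · 1/6 = 1/22; summing to 23/330.
By Bayes' rule, P(r = 5 | data) = (1/22) / (23/330) = 15/23.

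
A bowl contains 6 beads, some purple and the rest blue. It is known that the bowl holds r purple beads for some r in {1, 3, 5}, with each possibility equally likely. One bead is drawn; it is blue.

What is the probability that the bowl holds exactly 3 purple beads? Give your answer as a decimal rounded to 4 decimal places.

For each hypothesis, P(data | H) works out to: P(data | r = 1) = (5/6) = 5/6; P(data | r = 3) = (3/6) = 1/2; P(data | r = 5) = (1/6) = 1/6.
Multiplying each by its prior: 1/3 · 5/6 = 5/18, 1/3 · 1/2 = 1/6, 1/3 · 1/6 = 1/18; these sum to 1/2.
Therefore the posterior P(r = 3 | data) = (1/6) / (1/2) = 1/3.

0.3333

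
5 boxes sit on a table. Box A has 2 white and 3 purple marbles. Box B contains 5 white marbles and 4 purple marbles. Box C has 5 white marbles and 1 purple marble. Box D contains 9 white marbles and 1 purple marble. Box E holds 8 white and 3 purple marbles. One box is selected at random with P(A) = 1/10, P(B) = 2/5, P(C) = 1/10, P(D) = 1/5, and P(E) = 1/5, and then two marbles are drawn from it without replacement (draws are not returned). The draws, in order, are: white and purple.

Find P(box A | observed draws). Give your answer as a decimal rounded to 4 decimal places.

For each hypothesis, P(data | H) works out to: P(data | box A) = (2/5)(3/4) = 0.3; P(data | box B) = (5/9)(4/8) = 0.27778; P(data | box C) = (5/6)(1/5) = 0.16667; P(data | box D) = (9/10)(1/9) = 0.1; P(data | box E) = (8/11)(3/10) = 0.21818.
Multiplying each by its prior: 1/10 · 0.3 = 0.03, 2/5 · 0.27778 = 0.11111, 1/10 · 0.16667 = 0.016667, 1/5 · 0.1 = 0.02, 1/5 · 0.21818 = 0.043636; these sum to 0.22141.
By Bayes' rule, P(box A | data) = (0.03) / (0.22141) = 0.13549.

0.1355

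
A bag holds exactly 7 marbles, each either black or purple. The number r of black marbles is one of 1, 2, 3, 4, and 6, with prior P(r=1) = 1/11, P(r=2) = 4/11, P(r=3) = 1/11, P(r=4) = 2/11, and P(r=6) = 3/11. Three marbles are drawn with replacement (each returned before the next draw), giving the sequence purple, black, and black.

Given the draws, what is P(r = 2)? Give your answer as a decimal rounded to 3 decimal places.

0.245

For each hypothesis, P(data | H) works out to: P(data | r = 1) = (6/7)(1/7)(1/7) = 0.017493; P(data | r = 2) = (5/7)(2/7)(2/7) = 0.058309; P(data | r = 3) = (4/7)(3/7)(3/7) = 0.10496; P(data | r = 4) = (3/7)(4/7)(4/7) = 0.13994; P(data | r = 6) = (1/7)(6/7)(6/7) = 0.10496.
Multiplying each by its prior: 1/11 · 0.017493 = 0.0015902, 4/11 · 0.058309 = 0.021203, 1/11 · 0.10496 = 0.0095415, 2/11 · 0.13994 = 0.025444, 3/11 · 0.10496 = 0.028624; summing to 0.086403.
So P(r = 2 | data) = (0.021203) / (0.086403) = 0.2454.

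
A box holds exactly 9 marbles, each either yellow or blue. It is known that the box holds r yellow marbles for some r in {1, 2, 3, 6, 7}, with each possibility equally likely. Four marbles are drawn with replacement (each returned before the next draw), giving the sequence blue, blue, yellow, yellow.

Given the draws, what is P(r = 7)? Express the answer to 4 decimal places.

0.1775

For each hypothesis, P(data | H) works out to: P(data | r = 1) = (8/9)(8/9)(1/9)(1/9) = 0.0097546; P(data | r = 2) = (7/9)(7/9)(2/9)(2/9) = 0.029873; P(data | r = 3) = (6/9)(6/9)(3/9)(3/9) = 0.049383; P(data | r = 6) = (3/9)(3/9)(6/9)(6/9) = 0.049383; P(data | r = 7) = (2/9)(2/9)(7/9)(7/9) = 0.029873.
Multiplying each by its prior: 1/5 · 0.0097546 = 0.0019509, 1/5 · 0.029873 = 0.0059747, 1/5 · 0.049383 = 0.0098765, 1/5 · 0.049383 = 0.0098765, 1/5 · 0.029873 = 0.0059747; summing to 0.033653.
By Bayes' rule, P(r = 7 | data) = (0.0059747) / (0.033653) = 0.17754.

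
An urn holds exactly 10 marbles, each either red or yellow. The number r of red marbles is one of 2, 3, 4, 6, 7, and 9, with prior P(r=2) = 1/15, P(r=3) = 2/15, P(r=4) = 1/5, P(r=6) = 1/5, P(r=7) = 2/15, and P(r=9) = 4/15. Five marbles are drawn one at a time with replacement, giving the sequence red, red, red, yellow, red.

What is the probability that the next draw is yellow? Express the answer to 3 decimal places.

0.271

For each hypothesis, P(data | H) works out to: P(data | r = 2) = (2/10)(2/10)(2/10)(8/10)(2/10) = 0.00128; P(data | r = 3) = (3/10)(3/10)(3/10)(7/10)(3/10) = 0.00567; P(data | r = 4) = (4/10)(4/10)(4/10)(6/10)(4/10) = 0.01536; P(data | r = 6) = (6/10)(6/10)(6/10)(4/10)(6/10) = 0.05184; P(data | r = 7) = (7/10)(7/10)(7/10)(3/10)(7/10) = 0.07203; P(data | r = 9) = (9/10)(9/10)(9/10)(1/10)(9/10) = 0.06561.
The prior-weighted likelihoods are 1/15 · 0.00128 = 8.5333e-05, 2/15 · 0.00567 = 0.000756, 1/5 · 0.01536 = 0.003072, 1/5 · 0.05184 = 0.010368, 2/15 · 0.07203 = 0.009604, 4/15 · 0.06561 = 0.017496; summing to 0.041381.
Dividing through by the total gives posterior P(r = 2 | data) = 0.0020621, P(r = 3 | data) = 0.018269, P(r = 4 | data) = 0.074236, P(r = 6 | data) = 0.25055, P(r = 7 | data) = 0.23209, P(r = 9 | data) = 0.4228.
Averaging over the posterior, P(yellow next | data) = (4/5)(0.0020621) + (7/10)(0.018269) + (3/5)(0.074236) + (2/5)(0.25055) + (3/10)(0.23209) + (1/10)(0.4228) = 0.2711.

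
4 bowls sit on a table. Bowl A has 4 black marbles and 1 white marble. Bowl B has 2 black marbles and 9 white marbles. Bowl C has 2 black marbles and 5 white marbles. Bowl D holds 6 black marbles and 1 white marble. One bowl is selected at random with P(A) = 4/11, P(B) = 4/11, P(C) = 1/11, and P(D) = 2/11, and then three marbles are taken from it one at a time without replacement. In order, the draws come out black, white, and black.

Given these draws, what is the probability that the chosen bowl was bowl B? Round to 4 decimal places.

0.0603

The likelihood of the observed sequence under each hypothesis: P(data | bowl A) = (4/5)(1/4)(3/3) = 0.2; P(data | bowl B) = (2/11)(9/10)(1/9) = 0.018182; P(data | bowl C) = (2/7)(5/6)(1/5) = 0.047619; P(data | bowl D) = (6/7)(1/6)(5/5) = 0.14286.
Weighting by the prior gives 4/11 · 0.2 = 0.072727, 4/11 · 0.018182 = 0.0066116, 1/11 · 0.047619 = 0.004329, 2/11 · 0.14286 = 0.025974; with total 0.10964.
Hence P(bowl B | data) = (0.0066116) / (0.10964) = 0.060302.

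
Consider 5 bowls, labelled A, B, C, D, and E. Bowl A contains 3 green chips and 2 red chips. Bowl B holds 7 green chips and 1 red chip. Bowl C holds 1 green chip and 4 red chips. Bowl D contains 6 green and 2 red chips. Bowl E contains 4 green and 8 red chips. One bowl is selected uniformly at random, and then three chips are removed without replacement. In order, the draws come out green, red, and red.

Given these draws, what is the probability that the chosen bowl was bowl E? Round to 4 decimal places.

Compute the likelihood of the observed sequence for each case: P(data | bowl A) = (3/5)(2/4)(1/3) = 0.1; P(data | bowl B) = (7/8)(1/7)(0/6) = 0; P(data | bowl C) = (1/5)(4/4)(3/3) = 0.2; P(data | bowl D) = (6/8)(2/7)(1/6) = 0.035714; P(data | bowl E) = (4/12)(8/11)(7/10) = 0.1697.
Weighting by the prior gives 1/5 · 0.1 = 0.02, 1/5 · 0 = 0, 1/5 · 0.2 = 0.04, 1/5 · 0.035714 = 0.0071429, 1/5 · 0.1697 = 0.033939; with total 0.10108.
So P(bowl E | data) = (0.033939) / (0.10108) = 0.33576.

0.3358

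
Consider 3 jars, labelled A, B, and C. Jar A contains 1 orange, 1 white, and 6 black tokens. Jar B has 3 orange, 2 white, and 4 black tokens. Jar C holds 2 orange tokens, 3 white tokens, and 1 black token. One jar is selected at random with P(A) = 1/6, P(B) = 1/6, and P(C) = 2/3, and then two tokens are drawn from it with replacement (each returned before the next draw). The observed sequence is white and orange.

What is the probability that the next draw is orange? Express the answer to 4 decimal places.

0.3290

Compute the likelihood of the observed sequence for each case: P(data | jar A) = (1/8)(1/8) = 0.015625; P(data | jar B) = (2/9)(3/9) = 0.074074; P(data | jar C) = (3/6)(2/6) = 0.16667.
Weighting by the prior gives 1/6 · 0.015625 = 0.0026042, 1/6 · 0.074074 = 0.012346, 2/3 · 0.16667 = 0.11111; these sum to 0.12606.
The posterior is then P(jar A | data) = 0.020658, P(jar B | data) = 0.097934, P(jar C | data) = 0.88141.
The predictive probability is P(orange next | data) = (1/8)(0.020658) + (1/3)(0.097934) + (1/3)(0.88141) = 0.32903.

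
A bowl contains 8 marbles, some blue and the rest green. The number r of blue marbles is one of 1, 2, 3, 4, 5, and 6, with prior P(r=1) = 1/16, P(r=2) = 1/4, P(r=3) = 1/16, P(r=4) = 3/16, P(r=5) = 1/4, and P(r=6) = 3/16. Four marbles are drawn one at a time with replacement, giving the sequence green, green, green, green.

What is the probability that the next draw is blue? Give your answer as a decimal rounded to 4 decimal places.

For each hypothesis, P(data | H) works out to: P(data | r = 1) = (7/8)(7/8)(7/8)(7/8) = 0.58618; P(data | r = 2) = (6/8)(6/8)(6/8)(6/8) = 0.31641; P(data | r = 3) = (5/8)(5/8)(5/8)(5/8) = 0.15259; P(data | r = 4) = (4/8)(4/8)(4/8)(4/8) = 0.0625; P(data | r = 5) = (3/8)(3/8)(3/8)(3/8) = 0.019775; P(data | r = 6) = (2/8)(2/8)(2/8)(2/8) = 0.0039062.
Multiplying each by its prior: 1/16 · 0.58618 = 0.036636, 1/4 · 0.31641 = 0.079102, 1/16 · 0.15259 = 0.0095367, 3/16 · 0.0625 = 0.011719, 1/4 · 0.019775 = 0.0049438, 3/16 · 0.0039062 = 0.00073242; with total 0.14267.
Normalising, the posterior is P(r = 1 | data) = 0.25679, P(r = 2 | data) = 0.55444, P(r = 3 | data) = 0.066845, P(r = 4 | data) = 0.082139, P(r = 5 | data) = 0.034652, P(r = 6 | data) = 0.0051337.
Averaging over the posterior, P(blue next | data) = (1/8)(0.25679) + (1/4)(0.55444) + (3/8)(0.066845) + (1/2)(0.082139) + (5/8)(0.034652) + (3/4)(0.0051337) = 0.26235.

0.2624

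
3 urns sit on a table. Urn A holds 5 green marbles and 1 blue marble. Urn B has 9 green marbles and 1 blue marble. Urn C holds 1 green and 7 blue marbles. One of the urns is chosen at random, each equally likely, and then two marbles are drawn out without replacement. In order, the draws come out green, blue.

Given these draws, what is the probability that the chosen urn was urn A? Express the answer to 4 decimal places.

For each hypothesis, P(data | H) works out to: P(data | urn A) = (5/6)(1/5) = 1/6; P(data | urn B) = (9/10)(1/9) = 1/10; P(data | urn C) = (1/8)(7/7) = 1/8.
The prior-weighted likelihoods are 1/3 · 1/6 = 1/18, 1/3 · 1/10 = 1/30, 1/3 · 1/8 = 1/24; summing to 47/360.
By Bayes' rule, P(urn A | data) = (1/18) / (47/360) = 20/47.

0.4255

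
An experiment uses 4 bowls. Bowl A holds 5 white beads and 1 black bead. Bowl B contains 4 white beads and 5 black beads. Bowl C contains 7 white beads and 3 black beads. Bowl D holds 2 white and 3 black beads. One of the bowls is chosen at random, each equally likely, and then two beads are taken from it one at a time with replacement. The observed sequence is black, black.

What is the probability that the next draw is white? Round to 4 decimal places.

0.4671

The likelihood of the observed sequence under each hypothesis: P(data | bowl A) = (1/6)(1/6) = 0.027778; P(data | bowl B) = (5/9)(5/9) = 0.30864; P(data | bowl C) = (3/10)(3/10) = 0.09; P(data | bowl D) = (3/5)(3/5) = 0.36.
The prior-weighted likelihoods are 1/4 · 0.027778 = 0.0069444, 1/4 · 0.30864 = 0.07716, 1/4 · 0.09 = 0.0225, 1/4 · 0.36 = 0.09; with total 0.1966.
The posterior is then P(bowl A | data) = 0.035322, P(bowl B | data) = 0.39246, P(bowl C | data) = 0.11444, P(bowl D | data) = 0.45777.
Averaging over the posterior, P(white next | data) = (5/6)(0.035322) + (4/9)(0.39246) + (7/10)(0.11444) + (2/5)(0.45777) = 0.46708.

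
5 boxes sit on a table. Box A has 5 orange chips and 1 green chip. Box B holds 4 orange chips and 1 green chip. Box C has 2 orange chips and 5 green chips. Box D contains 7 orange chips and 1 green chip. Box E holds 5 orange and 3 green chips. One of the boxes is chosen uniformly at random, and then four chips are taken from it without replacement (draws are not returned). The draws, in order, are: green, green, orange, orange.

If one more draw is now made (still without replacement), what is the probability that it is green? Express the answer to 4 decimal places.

Under each hypothesis, the probability of the observed sequence is: P(data | box A) = (1/6)(0/5) = 0; P(data | box B) = (1/5)(0/4) = 0; P(data | box C) = (5/7)(4/6)(2/5)(1/4) = 1/21; P(data | box D) = (1/8)(0/7) = 0; P(data | box E) = (3/8)(2/7)(5/6)(4/5) = 1/14.
Weighting by the prior gives 1/5 · 0 = 0, 1/5 · 0 = 0, 1/5 · 1/21 = 1/105, 1/5 · 0 = 0, 1/5 · 1/14 = 1/70; these sum to 1/42.
Normalising, the posterior is P(box A | data) = 0, P(box B | data) = 0, P(box C | data) = 2/5, P(box D | data) = 0, P(box E | data) = 3/5.
The predictive probability is P(green next | data) = (1)(2/5) + (1/4)(3/5) = 11/20.

0.5500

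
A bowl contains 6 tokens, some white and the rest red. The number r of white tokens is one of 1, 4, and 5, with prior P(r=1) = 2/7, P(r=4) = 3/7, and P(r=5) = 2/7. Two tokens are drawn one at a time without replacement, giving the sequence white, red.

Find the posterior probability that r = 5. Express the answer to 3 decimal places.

0.227

Under each hypothesis, the probability of the observed sequence is: P(data | r = 1) = (1/6)(5/5) = 1/6; P(data | r = 4) = (4/6)(2/5) = 4/15; P(data | r = 5) = (5/6)(1/5) = 1/6.
Multiplying each by its prior: 2/7 · 1/6 = 1/21, 3/7 · 4/15 = 4/35, 2/7 · 1/6 = 1/21; with total 22/105.
Therefore the posterior P(r = 5 | data) = (1/21) / (22/105) = 5/22.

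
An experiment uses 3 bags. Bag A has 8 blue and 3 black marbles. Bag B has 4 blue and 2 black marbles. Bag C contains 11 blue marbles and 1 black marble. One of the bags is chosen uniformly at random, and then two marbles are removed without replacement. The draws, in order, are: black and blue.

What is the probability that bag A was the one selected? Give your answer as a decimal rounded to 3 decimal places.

0.384

The likelihood of the observed sequence under each hypothesis: P(data | bag A) = (3/11)(8/10) = 12/55; P(data | bag B) = (2/6)(4/5) = 4/15; P(data | bag C) = (1/12)(11/11) = 1/12.
Multiplying each by its prior: 1/3 · 12/55 = 4/55, 1/3 · 4/15 = 4/45, 1/3 · 1/12 = 1/36; these sum to 25/132.
Therefore the posterior P(bag A | data) = (4/55) / (25/132) = 48/125.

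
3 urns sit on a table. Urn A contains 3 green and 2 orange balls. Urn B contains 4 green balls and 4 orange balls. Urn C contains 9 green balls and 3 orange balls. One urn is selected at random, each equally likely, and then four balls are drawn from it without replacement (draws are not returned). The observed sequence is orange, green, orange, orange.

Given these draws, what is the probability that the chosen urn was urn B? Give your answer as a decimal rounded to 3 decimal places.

0.926

For each hypothesis, P(data | H) works out to: P(data | urn A) = (2/5)(3/4)(1/3)(0/2) = 0; P(data | urn B) = (4/8)(4/7)(3/6)(2/5) = 2/35; P(data | urn C) = (3/12)(9/11)(2/10)(1/9) = 1/220.
Weighting by the prior gives 1/3 · 0 = 0, 1/3 · 2/35 = 2/105, 1/3 · 1/220 = 1/660; summing to 19/924.
Hence P(urn B | data) = (2/105) / (19/924) = 88/95.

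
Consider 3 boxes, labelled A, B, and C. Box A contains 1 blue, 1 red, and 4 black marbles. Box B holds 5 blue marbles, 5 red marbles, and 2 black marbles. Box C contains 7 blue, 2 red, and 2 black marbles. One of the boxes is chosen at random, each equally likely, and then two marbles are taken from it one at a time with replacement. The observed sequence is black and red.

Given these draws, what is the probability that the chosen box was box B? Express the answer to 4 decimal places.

0.3251

For each hypothesis, P(data | H) works out to: P(data | box A) = (4/6)(1/6) = 0.11111; P(data | box B) = (2/12)(5/12) = 0.069444; P(data | box C) = (2/11)(2/11) = 0.033058.
Weighting by the prior gives 1/3 · 0.11111 = 0.037037, 1/3 · 0.069444 = 0.023148, 1/3 · 0.033058 = 0.011019; summing to 0.071204.
Hence P(box B | data) = (0.023148) / (0.071204) = 0.32509.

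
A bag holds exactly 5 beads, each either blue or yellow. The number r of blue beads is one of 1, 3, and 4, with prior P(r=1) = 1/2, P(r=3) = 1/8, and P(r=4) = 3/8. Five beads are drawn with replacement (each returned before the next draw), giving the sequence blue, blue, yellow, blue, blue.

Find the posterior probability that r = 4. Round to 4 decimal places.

Compute the likelihood of the observed sequence for each case: P(data | r = 1) = (1/5)(1/5)(4/5)(1/5)(1/5) = 0.00128; P(data | r = 3) = (3/5)(3/5)(2/5)(3/5)(3/5) = 0.05184; P(data | r = 4) = (4/5)(4/5)(1/5)(4/5)(4/5) = 0.08192.
Weighting by the prior gives 1/2 · 0.00128 = 0.00064, 1/8 · 0.05184 = 0.00648, 3/8 · 0.08192 = 0.03072; these sum to 0.03784.
So P(r = 4 | data) = (0.03072) / (0.03784) = 0.81184.

0.8118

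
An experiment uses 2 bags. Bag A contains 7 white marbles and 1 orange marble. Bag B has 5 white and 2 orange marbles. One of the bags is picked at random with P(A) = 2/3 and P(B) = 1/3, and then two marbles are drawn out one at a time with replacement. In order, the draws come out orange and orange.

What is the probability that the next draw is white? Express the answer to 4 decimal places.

The likelihood of the observed sequence under each hypothesis: P(data | bag A) = (1/8)(1/8) = 0.015625; P(data | bag B) = (2/7)(2/7) = 0.081633.
Weighting by the prior gives 2/3 · 0.015625 = 0.010417, 1/3 · 0.081633 = 0.027211; summing to 0.037628.
The posterior is then P(bag A | data) = 0.27684, P(bag B | data) = 0.72316.
So P(white next | data) = Σ P(white next | H) P(H | data) = (7/8)(0.27684) + (5/7)(0.72316) = 0.75878.

0.7588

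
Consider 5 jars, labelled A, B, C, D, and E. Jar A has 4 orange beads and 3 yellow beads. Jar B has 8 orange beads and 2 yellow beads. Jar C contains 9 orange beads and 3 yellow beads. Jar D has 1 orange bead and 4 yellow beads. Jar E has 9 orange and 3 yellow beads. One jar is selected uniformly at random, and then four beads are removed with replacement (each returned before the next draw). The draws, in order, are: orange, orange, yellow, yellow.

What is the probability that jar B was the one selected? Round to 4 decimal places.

The likelihood of the observed sequence under each hypothesis: P(data | jar A) = (4/7)(4/7)(3/7)(3/7) = 0.059975; P(data | jar B) = (8/10)(8/10)(2/10)(2/10) = 0.0256; P(data | jar C) = (9/12)(9/12)(3/12)(3/12) = 0.035156; P(data | jar D) = (1/5)(1/5)(4/5)(4/5) = 0.0256; P(data | jar E) = (9/12)(9/12)(3/12)(3/12) = 0.035156.
Weighting by the prior gives 1/5 · 0.059975 = 0.011995, 1/5 · 0.0256 = 0.00512, 1/5 · 0.035156 = 0.0070313, 1/5 · 0.0256 = 0.00512, 1/5 · 0.035156 = 0.0070313; with total 0.036298.
Hence P(jar B | data) = (0.00512) / (0.036298) = 0.14106.

0.1411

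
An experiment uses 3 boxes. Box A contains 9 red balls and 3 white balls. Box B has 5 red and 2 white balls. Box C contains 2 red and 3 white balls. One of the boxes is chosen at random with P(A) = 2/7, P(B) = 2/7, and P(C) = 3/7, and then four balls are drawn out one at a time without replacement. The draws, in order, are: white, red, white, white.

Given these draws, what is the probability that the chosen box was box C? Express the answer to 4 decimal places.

Under each hypothesis, the probability of the observed sequence is: P(data | box A) = (3/12)(9/11)(2/10)(1/9) = 1/220; P(data | box B) = (2/7)(5/6)(1/5)(0/4) = 0; P(data | box C) = (3/5)(2/4)(2/3)(1/2) = 1/10.
Multiplying each by its prior: 2/7 · 1/220 = 1/770, 2/7 · 0 = 0, 3/7 · 1/10 = 3/70; these sum to 17/385.
Therefore the posterior P(box C | data) = (3/70) / (17/385) = 33/34.

0.9706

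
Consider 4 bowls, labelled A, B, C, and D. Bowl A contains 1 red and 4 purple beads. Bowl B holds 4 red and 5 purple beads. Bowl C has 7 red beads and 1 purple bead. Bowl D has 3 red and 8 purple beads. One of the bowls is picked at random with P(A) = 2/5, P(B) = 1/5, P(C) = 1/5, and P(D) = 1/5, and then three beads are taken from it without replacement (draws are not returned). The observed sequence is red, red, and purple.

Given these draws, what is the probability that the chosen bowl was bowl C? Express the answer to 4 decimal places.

Under each hypothesis, the probability of the observed sequence is: P(data | bowl A) = (1/5)(0/4) = 0; P(data | bowl B) = (4/9)(3/8)(5/7) = 0.11905; P(data | bowl C) = (7/8)(6/7)(1/6) = 0.125; P(data | bowl D) = (3/11)(2/10)(8/9) = 0.048485.
The prior-weighted likelihoods are 2/5 · 0 = 0, 1/5 · 0.11905 = 0.02381, 1/5 · 0.125 = 0.025, 1/5 · 0.048485 = 0.009697; summing to 0.058506.
Hence P(bowl C | data) = (0.025) / (0.058506) = 0.4273.

0.4273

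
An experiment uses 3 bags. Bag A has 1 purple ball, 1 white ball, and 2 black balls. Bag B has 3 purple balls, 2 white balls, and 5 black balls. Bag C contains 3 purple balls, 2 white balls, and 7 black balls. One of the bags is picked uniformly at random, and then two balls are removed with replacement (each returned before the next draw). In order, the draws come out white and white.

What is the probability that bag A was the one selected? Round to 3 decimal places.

Under each hypothesis, the probability of the observed sequence is: P(data | bag A) = (1/4)(1/4) = 0.0625; P(data | bag B) = (2/10)(2/10) = 0.04; P(data | bag C) = (2/12)(2/12) = 0.027778.
Multiplying each by its prior: 1/3 · 0.0625 = 0.020833, 1/3 · 0.04 = 0.013333, 1/3 · 0.027778 = 0.0092593; with total 0.043426.
Therefore the posterior P(bag A | data) = (0.020833) / (0.043426) = 0.47974.

0.480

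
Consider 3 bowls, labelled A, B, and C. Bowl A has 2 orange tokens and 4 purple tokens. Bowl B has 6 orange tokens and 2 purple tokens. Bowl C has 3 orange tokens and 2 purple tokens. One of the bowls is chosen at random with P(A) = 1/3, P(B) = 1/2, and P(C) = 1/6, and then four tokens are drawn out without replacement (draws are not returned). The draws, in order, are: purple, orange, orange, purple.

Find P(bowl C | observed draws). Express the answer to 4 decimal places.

The likelihood of the observed sequence under each hypothesis: P(data | bowl A) = (4/6)(2/5)(1/4)(3/3) = 0.066667; P(data | bowl B) = (2/8)(6/7)(5/6)(1/5) = 0.035714; P(data | bowl C) = (2/5)(3/4)(2/3)(1/2) = 0.1.
Multiplying each by its prior: 1/3 · 0.066667 = 0.022222, 1/2 · 0.035714 = 0.017857, 1/6 · 0.1 = 0.016667; with total 0.056746.
Therefore the posterior P(bowl C | data) = (0.016667) / (0.056746) = 0.29371.

0.2937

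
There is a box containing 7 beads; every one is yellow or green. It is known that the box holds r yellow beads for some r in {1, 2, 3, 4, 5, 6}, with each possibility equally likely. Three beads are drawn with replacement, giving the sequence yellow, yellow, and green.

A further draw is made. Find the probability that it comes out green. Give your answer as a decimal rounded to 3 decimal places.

0.408

Compute the likelihood of the observed sequence for each case: P(data | r = 1) = (1/7)(1/7)(6/7) = 0.017493; P(data | r = 2) = (2/7)(2/7)(5/7) = 0.058309; P(data | r = 3) = (3/7)(3/7)(4/7) = 0.10496; P(data | r = 4) = (4/7)(4/7)(3/7) = 0.13994; P(data | r = 5) = (5/7)(5/7)(2/7) = 0.14577; P(data | r = 6) = (6/7)(6/7)(1/7) = 0.10496.
Weighting by the prior gives 1/6 · 0.017493 = 0.0029155, 1/6 · 0.058309 = 0.0097182, 1/6 · 0.10496 = 0.017493, 1/6 · 0.13994 = 0.023324, 1/6 · 0.14577 = 0.024295, 1/6 · 0.10496 = 0.017493; with total 0.095238.
Dividing through by the total gives posterior P(r = 1 | data) = 0.030612, P(r = 2 | data) = 0.10204, P(r = 3 | data) = 0.18367, P(r = 4 | data) = 0.2449, P(r = 5 | data) = 0.2551, P(r = 6 | data) = 0.18367.
So P(green next | data) = Σ P(green next | H) P(H | data) = (6/7)(0.030612) + (5/7)(0.10204) + (4/7)(0.18367) + (3/7)(0.2449) + (2/7)(0.2551) + (1/7)(0.18367) = 0.40816.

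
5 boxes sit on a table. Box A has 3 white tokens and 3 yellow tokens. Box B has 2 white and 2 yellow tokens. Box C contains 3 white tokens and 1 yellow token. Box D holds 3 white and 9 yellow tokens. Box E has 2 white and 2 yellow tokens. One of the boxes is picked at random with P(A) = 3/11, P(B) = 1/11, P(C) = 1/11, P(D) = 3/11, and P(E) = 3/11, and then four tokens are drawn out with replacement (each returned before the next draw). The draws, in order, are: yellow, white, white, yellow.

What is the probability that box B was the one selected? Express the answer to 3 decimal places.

0.108

Compute the likelihood of the observed sequence for each case: P(data | box A) = (3/6)(3/6)(3/6)(3/6) = 0.0625; P(data | box B) = (2/4)(2/4)(2/4)(2/4) = 0.0625; P(data | box C) = (1/4)(3/4)(3/4)(1/4) = 0.035156; P(data | box D) = (9/12)(3/12)(3/12)(9/12) = 0.035156; P(data | box E) = (2/4)(2/4)(2/4)(2/4) = 0.0625.
The prior-weighted likelihoods are 3/11 · 0.0625 = 0.017045, 1/11 · 0.0625 = 0.0056818, 1/11 · 0.035156 = 0.003196, 3/11 · 0.035156 = 0.0095881, 3/11 · 0.0625 = 0.017045; these sum to 0.052557.
Hence P(box B | data) = (0.0056818) / (0.052557) = 0.10811.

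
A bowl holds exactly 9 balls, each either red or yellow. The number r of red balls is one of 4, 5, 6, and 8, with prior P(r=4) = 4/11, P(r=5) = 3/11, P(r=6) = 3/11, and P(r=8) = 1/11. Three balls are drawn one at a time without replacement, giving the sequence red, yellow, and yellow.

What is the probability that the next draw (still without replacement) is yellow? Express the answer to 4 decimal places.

0.3914

Compute the likelihood of the observed sequence for each case: P(data | r = 4) = (4/9)(5/8)(4/7) = 10/63; P(data | r = 5) = (5/9)(4/8)(3/7) = 5/42; P(data | r = 6) = (6/9)(3/8)(2/7) = 1/14; P(data | r = 8) = (8/9)(1/8)(0/7) = 0.
Weighting by the prior gives 4/11 · 10/63 = 40/693, 3/11 · 5/42 = 5/154, 3/11 · 1/14 = 3/154, 1/11 · 0 = 0; these sum to 76/693.
Normalising, the posterior is P(r = 4 | data) = 10/19, P(r = 5 | data) = 45/152, P(r = 6 | data) = 27/152, P(r = 8 | data) = 0.
So P(yellow next | data) = Σ P(yellow next | H) P(H | data) = (1/2)(10/19) + (1/3)(45/152) + (1/6)(27/152) = 119/304.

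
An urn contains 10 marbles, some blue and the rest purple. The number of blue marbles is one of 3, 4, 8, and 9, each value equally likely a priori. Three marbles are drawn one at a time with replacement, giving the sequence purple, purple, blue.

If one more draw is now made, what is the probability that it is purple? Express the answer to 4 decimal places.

0.5922

The likelihood of the observed sequence under each hypothesis: P(data | r = 3) = (7/10)(7/10)(3/10) = 0.147; P(data | r = 4) = (6/10)(6/10)(4/10) = 0.144; P(data | r = 8) = (2/10)(2/10)(8/10) = 0.032; P(data | r = 9) = (1/10)(1/10)(9/10) = 0.009.
Weighting by the prior gives 1/4 · 0.147 = 0.03675, 1/4 · 0.144 = 0.036, 1/4 · 0.032 = 0.008, 1/4 · 0.009 = 0.00225; these sum to 0.083.
The posterior is then P(r = 3 | data) = 0.44277, P(r = 4 | data) = 0.43373, P(r = 8 | data) = 0.096386, P(r = 9 | data) = 0.027108.
Averaging over the posterior, P(purple next | data) = (7/10)(0.44277) + (3/5)(0.43373) + (1/5)(0.096386) + (1/10)(0.027108) = 0.59217.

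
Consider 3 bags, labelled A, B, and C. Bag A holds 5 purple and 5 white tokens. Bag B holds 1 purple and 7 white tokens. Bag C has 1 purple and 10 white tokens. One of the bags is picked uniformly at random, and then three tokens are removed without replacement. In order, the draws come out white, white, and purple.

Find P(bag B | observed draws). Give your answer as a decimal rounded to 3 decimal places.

Under each hypothesis, the probability of the observed sequence is: P(data | bag A) = (5/10)(4/9)(5/8) = 0.13889; P(data | bag B) = (7/8)(6/7)(1/6) = 0.125; P(data | bag C) = (10/11)(9/10)(1/9) = 0.090909.
Multiplying each by its prior: 1/3 · 0.13889 = 0.046296, 1/3 · 0.125 = 0.041667, 1/3 · 0.090909 = 0.030303; these sum to 0.11827.
So P(bag B | data) = (0.041667) / (0.11827) = 0.35231.

0.352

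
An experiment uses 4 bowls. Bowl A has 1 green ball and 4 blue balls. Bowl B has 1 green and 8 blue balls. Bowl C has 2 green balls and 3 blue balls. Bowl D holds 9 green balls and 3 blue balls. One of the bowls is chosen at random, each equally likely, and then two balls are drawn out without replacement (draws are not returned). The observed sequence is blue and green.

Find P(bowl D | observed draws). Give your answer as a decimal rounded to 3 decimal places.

0.251

For each hypothesis, P(data | H) works out to: P(data | bowl A) = (4/5)(1/4) = 0.2; P(data | bowl B) = (8/9)(1/8) = 0.11111; P(data | bowl C) = (3/5)(2/4) = 0.3; P(data | bowl D) = (3/12)(9/11) = 0.20455.
Weighting by the prior gives 1/4 · 0.2 = 0.05, 1/4 · 0.11111 = 0.027778, 1/4 · 0.3 = 0.075, 1/4 · 0.20455 = 0.051136; with total 0.20391.
So P(bowl D | data) = (0.051136) / (0.20391) = 0.25077.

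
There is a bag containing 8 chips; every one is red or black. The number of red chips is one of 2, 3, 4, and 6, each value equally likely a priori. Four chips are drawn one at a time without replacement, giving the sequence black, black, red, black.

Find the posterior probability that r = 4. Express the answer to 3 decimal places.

0.186

The likelihood of the observed sequence under each hypothesis: P(data | r = 2) = (6/8)(5/7)(2/6)(4/5) = 1/7; P(data | r = 3) = (5/8)(4/7)(3/6)(3/5) = 3/28; P(data | r = 4) = (4/8)(3/7)(4/6)(2/5) = 2/35; P(data | r = 6) = (2/8)(1/7)(6/6)(0/5) = 0.
The prior-weighted likelihoods are 1/4 · 1/7 = 1/28, 1/4 · 3/28 = 3/112, 1/4 · 2/35 = 1/70, 1/4 · 0 = 0; summing to 43/560.
So P(r = 4 | data) = (1/70) / (43/560) = 8/43.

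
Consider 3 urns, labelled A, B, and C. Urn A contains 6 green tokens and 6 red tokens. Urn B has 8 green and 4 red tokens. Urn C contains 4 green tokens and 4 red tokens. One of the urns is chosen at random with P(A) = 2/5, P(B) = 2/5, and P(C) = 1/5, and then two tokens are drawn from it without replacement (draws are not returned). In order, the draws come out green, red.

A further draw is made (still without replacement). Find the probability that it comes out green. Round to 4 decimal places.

For each hypothesis, P(data | H) works out to: P(data | urn A) = (6/12)(6/11) = 0.27273; P(data | urn B) = (8/12)(4/11) = 0.24242; P(data | urn C) = (4/8)(4/7) = 0.28571.
Multiplying each by its prior: 2/5 · 0.27273 = 0.10909, 2/5 · 0.24242 = 0.09697, 1/5 · 0.28571 = 0.057143; with total 0.2632.
The posterior is then P(urn A | data) = 0.41447, P(urn B | data) = 0.36842, P(urn C | data) = 0.21711.
Averaging over the posterior, P(green next | data) = (1/2)(0.41447) + (7/10)(0.36842) + (1/2)(0.21711) = 0.57368.

0.5737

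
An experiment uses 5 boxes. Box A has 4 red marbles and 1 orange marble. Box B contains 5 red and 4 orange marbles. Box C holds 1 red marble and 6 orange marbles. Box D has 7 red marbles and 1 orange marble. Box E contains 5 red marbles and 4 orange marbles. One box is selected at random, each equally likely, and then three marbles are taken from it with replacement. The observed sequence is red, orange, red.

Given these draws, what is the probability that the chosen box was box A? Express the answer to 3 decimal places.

Compute the likelihood of the observed sequence for each case: P(data | box A) = (4/5)(1/5)(4/5) = 0.128; P(data | box B) = (5/9)(4/9)(5/9) = 0.13717; P(data | box C) = (1/7)(6/7)(1/7) = 0.017493; P(data | box D) = (7/8)(1/8)(7/8) = 0.095703; P(data | box E) = (5/9)(4/9)(5/9) = 0.13717.
Multiplying each by its prior: 1/5 · 0.128 = 0.0256, 1/5 · 0.13717 = 0.027435, 1/5 · 0.017493 = 0.0034985, 1/5 · 0.095703 = 0.019141, 1/5 · 0.13717 = 0.027435; summing to 0.10311.
By Bayes' rule, P(box A | data) = (0.0256) / (0.10311) = 0.24828.

0.248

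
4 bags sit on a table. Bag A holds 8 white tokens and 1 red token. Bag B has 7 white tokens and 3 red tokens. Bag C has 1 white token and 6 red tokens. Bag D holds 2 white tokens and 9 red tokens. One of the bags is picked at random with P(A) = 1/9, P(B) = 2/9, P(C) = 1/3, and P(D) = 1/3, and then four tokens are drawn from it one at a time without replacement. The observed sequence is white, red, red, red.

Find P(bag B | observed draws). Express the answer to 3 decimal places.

0.020

For each hypothesis, P(data | H) works out to: P(data | bag A) = (8/9)(1/8)(0/7) = 0; P(data | bag B) = (7/10)(3/9)(2/8)(1/7) = 0.0083333; P(data | bag C) = (1/7)(6/6)(5/5)(4/4) = 0.14286; P(data | bag D) = (2/11)(9/10)(8/9)(7/8) = 0.12727.
The prior-weighted likelihoods are 1/9 · 0 = 0, 2/9 · 0.0083333 = 0.0018519, 1/3 · 0.14286 = 0.047619, 1/3 · 0.12727 = 0.042424; with total 0.091895.
By Bayes' rule, P(bag B | data) = (0.0018519) / (0.091895) = 0.020152.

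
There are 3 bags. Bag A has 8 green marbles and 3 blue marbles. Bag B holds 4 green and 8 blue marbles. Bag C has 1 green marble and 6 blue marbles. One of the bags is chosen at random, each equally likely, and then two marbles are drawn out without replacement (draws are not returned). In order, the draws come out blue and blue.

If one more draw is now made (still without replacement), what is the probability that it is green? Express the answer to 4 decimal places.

0.3026

Under each hypothesis, the probability of the observed sequence is: P(data | bag A) = (3/11)(2/10) = 0.054545; P(data | bag B) = (8/12)(7/11) = 0.42424; P(data | bag C) = (6/7)(5/6) = 0.71429.
Multiplying each by its prior: 1/3 · 0.054545 = 0.018182, 1/3 · 0.42424 = 0.14141, 1/3 · 0.71429 = 0.2381; these sum to 0.39769.
The posterior is then P(bag A | data) = 0.045718, P(bag B | data) = 0.35559, P(bag C | data) = 0.59869.
Averaging over the posterior, P(green next | data) = (8/9)(0.045718) + (2/5)(0.35559) + (1/5)(0.59869) = 0.30261.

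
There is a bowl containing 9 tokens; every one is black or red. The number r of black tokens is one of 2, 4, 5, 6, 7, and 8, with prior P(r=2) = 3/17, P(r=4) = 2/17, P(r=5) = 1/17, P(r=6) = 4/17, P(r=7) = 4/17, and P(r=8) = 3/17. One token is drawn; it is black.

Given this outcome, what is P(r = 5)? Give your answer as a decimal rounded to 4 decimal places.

0.0526

Compute the likelihood of this draw for each case: P(data | r = 2) = (2/9) = 2/9; P(data | r = 4) = (4/9) = 4/9; P(data | r = 5) = (5/9) = 5/9; P(data | r = 6) = (6/9) = 2/3; P(data | r = 7) = (7/9) = 7/9; P(data | r = 8) = (8/9) = 8/9.
Weighting by the prior gives 3/17 · 2/9 = 2/51, 2/17 · 4/9 = 8/153, 1/17 · 5/9 = 5/153, 4/17 · 2/3 = 8/51, 4/17 · 7/9 = 28/153, 3/17 · 8/9 = 8/51; these sum to 95/153.
So P(r = 5 | data) = (5/153) / (95/153) = 1/19.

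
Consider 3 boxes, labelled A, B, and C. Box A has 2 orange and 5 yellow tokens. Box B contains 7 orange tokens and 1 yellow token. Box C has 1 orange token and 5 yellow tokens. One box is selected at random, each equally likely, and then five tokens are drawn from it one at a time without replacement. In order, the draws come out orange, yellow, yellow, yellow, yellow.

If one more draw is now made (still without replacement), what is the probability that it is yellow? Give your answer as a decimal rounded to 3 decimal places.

Under each hypothesis, the probability of the observed sequence is: P(data | box A) = (2/7)(5/6)(4/5)(3/4)(2/3) = 2/21; P(data | box B) = (7/8)(1/7)(0/6) = 0; P(data | box C) = (1/6)(5/5)(4/4)(3/3)(2/2) = 1/6.
Weighting by the prior gives 1/3 · 2/21 = 2/63, 1/3 · 0 = 0, 1/3 · 1/6 = 1/18; with total 11/126.
Dividing through by the total gives posterior P(box A | data) = 4/11, P(box B | data) = 0, P(box C | data) = 7/11.
Averaging over the posterior, P(yellow next | data) = (1/2)(4/11) + (1)(7/11) = 9/11.

0.818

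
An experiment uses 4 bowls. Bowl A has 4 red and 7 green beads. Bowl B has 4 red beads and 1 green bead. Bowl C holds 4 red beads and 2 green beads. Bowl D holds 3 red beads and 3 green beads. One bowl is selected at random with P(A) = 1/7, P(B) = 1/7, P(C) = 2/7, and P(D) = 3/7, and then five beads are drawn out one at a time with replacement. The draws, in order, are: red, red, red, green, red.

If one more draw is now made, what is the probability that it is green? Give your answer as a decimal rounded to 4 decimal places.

0.3587

The likelihood of the observed sequence under each hypothesis: P(data | bowl A) = (4/11)(4/11)(4/11)(7/11)(4/11) = 0.011127; P(data | bowl B) = (4/5)(4/5)(4/5)(1/5)(4/5) = 0.08192; P(data | bowl C) = (4/6)(4/6)(4/6)(2/6)(4/6) = 0.065844; P(data | bowl D) = (3/6)(3/6)(3/6)(3/6)(3/6) = 0.03125.
Multiplying each by its prior: 1/7 · 0.011127 = 0.0015896, 1/7 · 0.08192 = 0.011703, 2/7 · 0.065844 = 0.018812, 3/7 · 0.03125 = 0.013393; summing to 0.045498.
The posterior is then P(bowl A | data) = 0.034937, P(bowl B | data) = 0.25722, P(bowl C | data) = 0.41348, P(bowl D | data) = 0.29436.
Averaging over the posterior, P(green next | data) = (7/11)(0.034937) + (1/5)(0.25722) + (1/3)(0.41348) + (1/2)(0.29436) = 0.35869.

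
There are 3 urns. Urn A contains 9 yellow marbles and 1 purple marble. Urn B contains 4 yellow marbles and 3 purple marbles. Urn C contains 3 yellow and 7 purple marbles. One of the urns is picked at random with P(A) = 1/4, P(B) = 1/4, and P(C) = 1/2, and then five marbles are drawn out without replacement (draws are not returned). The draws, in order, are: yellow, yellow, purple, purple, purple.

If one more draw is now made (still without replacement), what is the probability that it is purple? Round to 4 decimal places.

0.5957

Compute the likelihood of the observed sequence for each case: P(data | urn A) = (9/10)(8/9)(1/8)(0/7) = 0; P(data | urn B) = (4/7)(3/6)(3/5)(2/4)(1/3) = 0.028571; P(data | urn C) = (3/10)(2/9)(7/8)(6/7)(5/6) = 0.041667.
Multiplying each by its prior: 1/4 · 0 = 0, 1/4 · 0.028571 = 0.0071429, 1/2 · 0.041667 = 0.020833; these sum to 0.027976.
The posterior is then P(urn A | data) = 0, P(urn B | data) = 0.25532, P(urn C | data) = 0.74468.
So P(purple next | data) = Σ P(purple next | H) P(H | data) = (0)(0.25532) + (4/5)(0.74468) = 0.59574.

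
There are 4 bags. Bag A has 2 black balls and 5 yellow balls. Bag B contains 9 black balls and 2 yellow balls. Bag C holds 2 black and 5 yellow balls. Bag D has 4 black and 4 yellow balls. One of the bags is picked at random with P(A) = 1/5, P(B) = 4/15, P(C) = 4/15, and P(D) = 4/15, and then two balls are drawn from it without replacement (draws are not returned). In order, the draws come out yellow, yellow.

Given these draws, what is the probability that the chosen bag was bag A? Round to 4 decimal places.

The likelihood of the observed sequence under each hypothesis: P(data | bag A) = (5/7)(4/6) = 0.47619; P(data | bag B) = (2/11)(1/10) = 0.018182; P(data | bag C) = (5/7)(4/6) = 0.47619; P(data | bag D) = (4/8)(3/7) = 0.21429.
The prior-weighted likelihoods are 1/5 · 0.47619 = 0.095238, 4/15 · 0.018182 = 0.0048485, 4/15 · 0.47619 = 0.12698, 4/15 · 0.21429 = 0.057143; these sum to 0.28421.
So P(bag A | data) = (0.095238) / (0.28421) = 0.33509.

0.3351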